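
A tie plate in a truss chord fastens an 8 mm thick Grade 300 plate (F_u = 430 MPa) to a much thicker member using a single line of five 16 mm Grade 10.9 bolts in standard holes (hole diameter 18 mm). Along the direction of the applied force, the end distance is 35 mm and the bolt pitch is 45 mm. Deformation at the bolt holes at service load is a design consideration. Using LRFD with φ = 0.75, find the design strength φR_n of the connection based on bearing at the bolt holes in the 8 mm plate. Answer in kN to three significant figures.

415 kN

Per bolt r_n = 1.2 l_c t F_u ≤ 2.4 d t F_u; upper limit = 2.4 × 16 × 8 × 430 / 1000 = 132.1 kN.
Edge bolt: l_c = 35 − 18/2 = 26 mm → 1.2 × 26 × 8 × 430 / 1000 = 107.3 → r_n = 107.3 kN.
Interior bolts: l_c = 45 − 18 = 27 mm → 1.2 × 27 × 8 × 430 / 1000 = 111.5 → r_n = 111.5 kN.
R_n = 1 × 107.3 + 4 × 111.5 = 553.2 kN.
Design strength φR_n = 0.75 × 553.2 = 415 kN.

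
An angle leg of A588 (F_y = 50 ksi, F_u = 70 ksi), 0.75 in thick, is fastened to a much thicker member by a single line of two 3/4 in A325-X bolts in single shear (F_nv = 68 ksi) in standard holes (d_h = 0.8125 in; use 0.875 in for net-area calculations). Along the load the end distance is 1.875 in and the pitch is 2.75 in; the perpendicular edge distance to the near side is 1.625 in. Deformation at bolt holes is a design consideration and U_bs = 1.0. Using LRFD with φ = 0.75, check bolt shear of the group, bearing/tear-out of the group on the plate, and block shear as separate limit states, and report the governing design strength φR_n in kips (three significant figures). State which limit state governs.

Bolt shear: A_b = π·0.75²/4 = 0.4418 in²; R_n = 68 × 0.4418 × 2 × 1 = 60.08 kips → 0.75 × 60.08 = 45.1 kips.
Bearing: edge l_c = 1.469, r_n = 92.53 kips; interior l_c = 1.938, r_n = 94.5 kips; R_n = 92.53 + 1·94.5 = 187 kips → 140 kips.
Block shear: A_gv = 3.469, A_nv = 2.484, A_nt = 0.8906 in²; R_n = min(0.6F_uA_nv, 0.6F_yA_gv) + U_bs·F_u·A_nt = 166.4 kips → 125 kips.
Bolt shear governs: 45.1 kips.

45.1 kips (bolt shear governs)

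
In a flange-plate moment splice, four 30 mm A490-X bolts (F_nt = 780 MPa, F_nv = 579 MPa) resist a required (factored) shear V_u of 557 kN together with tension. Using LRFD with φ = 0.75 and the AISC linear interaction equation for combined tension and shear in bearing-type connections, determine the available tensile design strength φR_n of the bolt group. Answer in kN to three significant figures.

A_b = π·30²/4 = 706.9 mm²; f_rv = 557 × 1000 / (4 × 706.9) = 197 MPa.
F'_nt = 1.3 F_nt − (F_nt / φF_nv) f_rv = 1.3·780 − (780/(0.75·579))·197 = 660.2 MPa, capped at F_nt → F'_nt = 660.2 MPa.
R_n = F'_nt · A_b · n = 660.2 × 706.9 × 4 / 1000 = 1867 kN.
Design strength φR_n = 0.75 × 1867 = 1400 kN.

1400 kN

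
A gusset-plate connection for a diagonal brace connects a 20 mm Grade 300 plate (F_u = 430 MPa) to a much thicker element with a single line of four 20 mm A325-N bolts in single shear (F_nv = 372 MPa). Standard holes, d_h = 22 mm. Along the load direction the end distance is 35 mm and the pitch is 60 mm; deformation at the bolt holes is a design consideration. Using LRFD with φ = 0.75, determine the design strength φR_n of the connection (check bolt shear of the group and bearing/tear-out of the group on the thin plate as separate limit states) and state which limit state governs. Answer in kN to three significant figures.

Bolt shear: A_b = π·20²/4 = 314.2 mm²; R_n = 372 × 314.2 × 4 × 1 / 1000 = 467.5 kN → 0.75 × 467.5 = 351 kN.
Bearing (1.2 l_c t F_u ≤ 2.4 d t F_u): upper limit = 2.4·20·20·430 / 1000 = 412.8 kN.
  Edge l_c = 35 − 22/2 = 24 → r_n = 247.7 kN; interior l_c = 60 − 22 = 38 → r_n = 392.2 kN.
  R_n,bearing = 1·247.7 + 3·392.2 = 1424 kN → 0.75 × 1424 = 1070 kN.
Bolt shear governs: 351 kN.

351 kN (bolt shear governs)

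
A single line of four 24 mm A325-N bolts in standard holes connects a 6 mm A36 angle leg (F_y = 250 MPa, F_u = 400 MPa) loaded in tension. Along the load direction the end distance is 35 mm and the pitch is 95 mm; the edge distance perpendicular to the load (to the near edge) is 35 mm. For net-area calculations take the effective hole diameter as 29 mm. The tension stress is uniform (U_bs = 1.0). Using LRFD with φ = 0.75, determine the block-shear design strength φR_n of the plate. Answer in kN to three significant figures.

253 kN

Shear plane L_v = 35 + 3·95 = 320 mm; A_gv = 320 × 6 = 1920 mm².
A_nv = (320 − 3.5·29) × 6 = 1311 mm².
A_nt = (35 − 0.5·29) × 6 = 123 mm².
0.6 F_u A_nv = 314.6 kN; 0.6 F_y A_gv = 288 kN → shear yielding governs the shear term.
R_n = 288 + 1.0 × 400 × 123 / 1000 = 337.2 kN.
Design strength φR_n = 0.75 × 337.2 = 253 kN.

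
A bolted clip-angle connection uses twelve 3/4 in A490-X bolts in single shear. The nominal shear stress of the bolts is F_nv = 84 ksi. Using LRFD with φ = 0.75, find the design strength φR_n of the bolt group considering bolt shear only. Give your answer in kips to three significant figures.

334 kips

A_b = π × 0.75² / 4 = 0.4418 in².
R_n = F_nv · A_b · n · n_s = 84 × 0.4418 × 12 × 1 = 445.3 kips.
Design strength φR_n = 0.75 × 445.3 = 334 kips.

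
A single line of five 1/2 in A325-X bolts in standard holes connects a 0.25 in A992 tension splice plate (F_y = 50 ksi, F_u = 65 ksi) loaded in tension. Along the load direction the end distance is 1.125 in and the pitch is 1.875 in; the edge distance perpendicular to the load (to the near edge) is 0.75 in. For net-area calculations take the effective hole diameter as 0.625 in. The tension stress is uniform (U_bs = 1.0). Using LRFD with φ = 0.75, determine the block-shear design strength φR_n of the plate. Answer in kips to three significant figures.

Shear plane L_v = 1.125 + 4·1.875 = 8.625 in; A_gv = 8.625 × 0.25 = 2.156 in².
A_nv = (8.625 − 4.5·0.625) × 0.25 = 1.453 in².
A_nt = (0.75 − 0.5·0.625) × 0.25 = 0.1094 in².
0.6 F_u A_nv = 56.67 kips; 0.6 F_y A_gv = 64.69 kips → shear rupture governs the shear term.
R_n = 56.67 + 1.0 × 65 × 0.1094 = 63.78 kips.
Design strength φR_n = 0.75 × 63.78 = 47.8 kips.

47.8 kips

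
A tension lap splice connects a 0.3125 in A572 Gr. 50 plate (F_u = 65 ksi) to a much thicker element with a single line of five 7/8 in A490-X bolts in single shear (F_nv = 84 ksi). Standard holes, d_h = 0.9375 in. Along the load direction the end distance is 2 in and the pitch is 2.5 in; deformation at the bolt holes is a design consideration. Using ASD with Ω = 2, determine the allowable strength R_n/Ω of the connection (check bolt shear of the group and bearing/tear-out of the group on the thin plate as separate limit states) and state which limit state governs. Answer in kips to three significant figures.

94.8 kips (bearing governs)

Bolt shear: A_b = π·0.875²/4 = 0.6013 in²; R_n = 84 × 0.6013 × 5 × 1 = 252.6 kips → 252.6 / 2 = 126 kips.
Bearing (1.2 l_c t F_u ≤ 2.4 d t F_u): upper limit = 2.4·0.875·0.3125·65 = 42.66 kips.
  Edge l_c = 2 − 0.9375/2 = 1.531 → r_n = 37.32 kips; interior l_c = 2.5 − 0.9375 = 1.562 → r_n = 38.09 kips.
  R_n,bearing = 1·37.32 + 4·38.09 = 189.7 kips → 189.7 / 2 = 94.8 kips.
Bearing governs: 94.8 kips.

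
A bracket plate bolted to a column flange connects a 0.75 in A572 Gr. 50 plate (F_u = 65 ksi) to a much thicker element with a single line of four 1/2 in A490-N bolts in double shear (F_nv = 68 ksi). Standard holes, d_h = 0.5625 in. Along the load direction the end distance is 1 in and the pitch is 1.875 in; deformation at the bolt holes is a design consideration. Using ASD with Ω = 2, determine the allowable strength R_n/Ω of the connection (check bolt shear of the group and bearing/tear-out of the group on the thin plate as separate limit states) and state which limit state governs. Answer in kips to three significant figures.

53.4 kips (bolt shear governs)

Bolt shear: A_b = π·0.5²/4 = 0.1963 in²; R_n = 68 × 0.1963 × 4 × 2 = 106.8 kips → 106.8 / 2 = 53.4 kips.
Bearing (1.2 l_c t F_u ≤ 2.4 d t F_u): upper limit = 2.4·0.5·0.75·65 = 58.5 kips.
  Edge l_c = 1 − 0.5625/2 = 0.7188 → r_n = 42.05 kips; interior l_c = 1.875 − 0.5625 = 1.312 → r_n = 58.5 kips.
  R_n,bearing = 1·42.05 + 3·58.5 = 217.5 kips → 217.5 / 2 = 109 kips.
Bolt shear governs: 53.4 kips.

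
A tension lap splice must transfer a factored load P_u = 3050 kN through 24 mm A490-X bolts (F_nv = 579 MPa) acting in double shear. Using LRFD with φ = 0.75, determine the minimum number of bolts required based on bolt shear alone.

A_b = π·24²/4 = 452.4 mm².
Per-bolt design strength φR_n = 0.75 × 579 × 452.4 × 2 / 1000 = 392.9 kN.
n ≥ 3050 / 392.9 = 7.763 → use 8 bolts.

8 bolts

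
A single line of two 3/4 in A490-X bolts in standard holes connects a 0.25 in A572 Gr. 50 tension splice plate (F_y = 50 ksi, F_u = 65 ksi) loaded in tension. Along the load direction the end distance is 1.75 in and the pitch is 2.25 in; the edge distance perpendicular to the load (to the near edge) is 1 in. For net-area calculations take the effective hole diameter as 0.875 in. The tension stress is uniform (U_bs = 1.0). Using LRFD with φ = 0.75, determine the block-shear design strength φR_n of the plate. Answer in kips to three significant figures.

Shear plane L_v = 1.75 + 1·2.25 = 4 in; A_gv = 4 × 0.25 = 1 in².
A_nv = (4 − 1.5·0.875) × 0.25 = 0.6719 in².
A_nt = (1 − 0.5·0.875) × 0.25 = 0.1406 in².
0.6 F_u A_nv = 26.2 kips; 0.6 F_y A_gv = 30 kips → shear rupture governs the shear term.
R_n = 26.2 + 1.0 × 65 × 0.1406 = 35.34 kips.
Design strength φR_n = 0.75 × 35.34 = 26.5 kips.

26.5 kips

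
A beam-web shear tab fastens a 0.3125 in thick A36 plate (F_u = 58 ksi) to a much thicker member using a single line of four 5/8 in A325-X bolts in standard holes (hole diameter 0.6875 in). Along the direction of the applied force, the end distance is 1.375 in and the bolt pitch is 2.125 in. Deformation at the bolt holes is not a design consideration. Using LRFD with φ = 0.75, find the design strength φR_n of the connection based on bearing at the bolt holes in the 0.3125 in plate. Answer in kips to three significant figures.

Per bolt r_n = 1.5 l_c t F_u ≤ 3.0 d t F_u; upper limit = 3.0 × 0.625 × 0.3125 × 58 = 33.98 kips.
Edge bolt: l_c = 1.375 − 0.6875/2 = 1.031 in → 1.5 × 1.031 × 0.3125 × 58 = 28.04 → r_n = 28.04 kips.
Interior bolts: l_c = 2.125 − 0.6875 = 1.438 in → 1.5 × 1.438 × 0.3125 × 58 = 39.08 → r_n = 33.98 kips.
R_n = 1 × 28.04 + 3 × 33.98 = 130 kips.
Design strength φR_n = 0.75 × 130 = 97.5 kips.

97.5 kips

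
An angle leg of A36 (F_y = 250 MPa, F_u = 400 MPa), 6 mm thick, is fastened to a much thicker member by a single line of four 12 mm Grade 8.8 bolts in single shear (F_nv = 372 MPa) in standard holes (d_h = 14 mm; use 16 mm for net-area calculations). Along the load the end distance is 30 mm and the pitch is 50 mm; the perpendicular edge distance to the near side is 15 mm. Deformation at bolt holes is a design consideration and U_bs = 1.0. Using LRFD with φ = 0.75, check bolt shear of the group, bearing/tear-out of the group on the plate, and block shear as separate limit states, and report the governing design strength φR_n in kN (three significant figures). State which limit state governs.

Bolt shear: A_b = π·12²/4 = 113.1 mm²; R_n = 372 × 113.1 × 4 × 1 / 1000 = 168.3 kN → 0.75 × 168.3 = 126 kN.
Bearing: edge l_c = 23, r_n = 66.24 kN; interior l_c = 36, r_n = 69.12 kN; R_n = 66.24 + 3·69.12 = 273.6 kN → 205 kN.
Block shear: A_gv = 1080, A_nv = 744, A_nt = 42 mm²; R_n = min(0.6F_uA_nv, 0.6F_yA_gv) + U_bs·F_u·A_nt = 178.8 kN → 134 kN.
Bolt shear governs: 126 kN.

126 kN (bolt shear governs)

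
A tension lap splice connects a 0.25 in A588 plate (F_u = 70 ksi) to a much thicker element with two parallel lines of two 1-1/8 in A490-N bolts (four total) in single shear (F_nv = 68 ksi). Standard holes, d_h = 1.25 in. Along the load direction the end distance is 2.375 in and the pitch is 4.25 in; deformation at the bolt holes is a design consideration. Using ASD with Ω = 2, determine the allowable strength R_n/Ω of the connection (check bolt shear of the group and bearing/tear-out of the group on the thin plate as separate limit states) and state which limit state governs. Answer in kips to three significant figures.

Bolt shear: A_b = π·1.125²/4 = 0.994 in²; R_n = 68 × 0.994 × 4 × 1 = 270.4 kips → 270.4 / 2 = 135 kips.
Bearing (1.2 l_c t F_u ≤ 2.4 d t F_u): upper limit = 2.4·1.125·0.25·70 = 47.25 kips.
  Edge l_c = 2.375 − 1.25/2 = 1.75 → r_n = 36.75 kips; interior l_c = 4.25 − 1.25 = 3 → r_n = 47.25 kips.
  R_n,bearing = 2·36.75 + 2·47.25 = 168 kips → 168 / 2 = 84 kips.
Bearing governs: 84 kips.

84 kips (bearing governs)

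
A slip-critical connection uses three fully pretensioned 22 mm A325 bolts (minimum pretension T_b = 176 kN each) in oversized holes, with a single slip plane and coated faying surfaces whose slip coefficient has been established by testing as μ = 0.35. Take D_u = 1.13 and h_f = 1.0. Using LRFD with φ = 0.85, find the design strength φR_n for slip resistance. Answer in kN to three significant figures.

178 kN

R_n = μ · D_u · h_f · T_b · n_s · n_b = 0.35 × 1.13 × 1.0 × 176 × 1 × 3 = 208.8 kN.
Design strength φR_n = 0.85 × 208.8 = 178 kN.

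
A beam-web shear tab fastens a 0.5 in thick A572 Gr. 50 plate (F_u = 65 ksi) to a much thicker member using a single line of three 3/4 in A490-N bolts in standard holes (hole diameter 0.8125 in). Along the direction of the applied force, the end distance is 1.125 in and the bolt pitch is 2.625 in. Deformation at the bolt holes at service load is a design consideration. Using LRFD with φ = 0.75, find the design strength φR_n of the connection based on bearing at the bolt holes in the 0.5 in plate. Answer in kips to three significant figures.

109 kips

Per bolt r_n = 1.2 l_c t F_u ≤ 2.4 d t F_u; upper limit = 2.4 × 0.75 × 0.5 × 65 = 58.5 kips.
Edge bolt: l_c = 1.125 − 0.8125/2 = 0.7188 in → 1.2 × 0.7188 × 0.5 × 65 = 28.03 → r_n = 28.03 kips.
Interior bolts: l_c = 2.625 − 0.8125 = 1.812 in → 1.2 × 1.812 × 0.5 × 65 = 70.69 → r_n = 58.5 kips.
R_n = 1 × 28.03 + 2 × 58.5 = 145 kips.
Design strength φR_n = 0.75 × 145 = 109 kips.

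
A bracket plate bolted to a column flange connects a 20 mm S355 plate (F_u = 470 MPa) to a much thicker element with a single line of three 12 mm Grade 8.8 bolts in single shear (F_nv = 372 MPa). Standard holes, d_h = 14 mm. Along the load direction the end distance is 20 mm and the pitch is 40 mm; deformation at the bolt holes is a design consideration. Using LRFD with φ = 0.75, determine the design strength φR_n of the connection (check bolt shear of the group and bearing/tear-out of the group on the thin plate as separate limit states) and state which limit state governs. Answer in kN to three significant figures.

94.7 kN (bolt shear governs)

Bolt shear: A_b = π·12²/4 = 113.1 mm²; R_n = 372 × 113.1 × 3 × 1 / 1000 = 126.2 kN → 0.75 × 126.2 = 94.7 kN.
Bearing (1.2 l_c t F_u ≤ 2.4 d t F_u): upper limit = 2.4·12·20·470 / 1000 = 270.7 kN.
  Edge l_c = 20 − 14/2 = 13 → r_n = 146.6 kN; interior l_c = 40 − 14 = 26 → r_n = 270.7 kN.
  R_n,bearing = 1·146.6 + 2·270.7 = 688.1 kN → 0.75 × 688.1 = 516 kN.
Bolt shear governs: 94.7 kN.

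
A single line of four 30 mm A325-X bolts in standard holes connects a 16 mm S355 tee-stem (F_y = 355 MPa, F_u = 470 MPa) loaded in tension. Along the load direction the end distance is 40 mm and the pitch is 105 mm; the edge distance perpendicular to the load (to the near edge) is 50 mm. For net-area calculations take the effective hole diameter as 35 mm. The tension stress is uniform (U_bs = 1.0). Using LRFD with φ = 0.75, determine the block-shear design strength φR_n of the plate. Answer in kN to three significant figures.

970 kN

Shear plane L_v = 40 + 3·105 = 355 mm; A_gv = 355 × 16 = 5680 mm².
A_nv = (355 − 3.5·35) × 16 = 3720 mm².
A_nt = (50 − 0.5·35) × 16 = 520 mm².
0.6 F_u A_nv = 1049 kN; 0.6 F_y A_gv = 1210 kN → shear rupture governs the shear term.
R_n = 1049 + 1.0 × 470 × 520 / 1000 = 1293 kN.
Design strength φR_n = 0.75 × 1293 = 970 kN.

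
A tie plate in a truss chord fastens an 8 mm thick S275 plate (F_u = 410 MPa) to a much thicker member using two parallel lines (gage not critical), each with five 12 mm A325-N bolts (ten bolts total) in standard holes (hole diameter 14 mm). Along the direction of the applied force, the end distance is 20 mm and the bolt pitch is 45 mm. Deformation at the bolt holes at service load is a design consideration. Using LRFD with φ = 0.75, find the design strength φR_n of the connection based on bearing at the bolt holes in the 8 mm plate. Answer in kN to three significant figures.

644 kN

Per bolt r_n = 1.2 l_c t F_u ≤ 2.4 d t F_u; upper limit = 2.4 × 12 × 8 × 410 / 1000 = 94.46 kN.
Edge bolt: l_c = 20 − 14/2 = 13 mm → 1.2 × 13 × 8 × 410 / 1000 = 51.17 → r_n = 51.17 kN.
Interior bolts: l_c = 45 − 14 = 31 mm → 1.2 × 31 × 8 × 410 / 1000 = 122 → r_n = 94.46 kN.
R_n = 2 × 51.17 + 8 × 94.46 = 858 kN.
Design strength φR_n = 0.75 × 858 = 644 kN.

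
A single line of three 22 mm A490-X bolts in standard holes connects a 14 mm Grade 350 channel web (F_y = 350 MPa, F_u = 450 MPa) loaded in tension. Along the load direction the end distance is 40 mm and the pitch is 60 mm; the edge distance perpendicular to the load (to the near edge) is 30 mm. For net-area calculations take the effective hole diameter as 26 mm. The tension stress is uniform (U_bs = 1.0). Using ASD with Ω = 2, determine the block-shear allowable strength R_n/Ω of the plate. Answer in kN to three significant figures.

233 kN

Shear plane L_v = 40 + 2·60 = 160 mm; A_gv = 160 × 14 = 2240 mm².
A_nv = (160 − 2.5·26) × 14 = 1330 mm².
A_nt = (30 − 0.5·26) × 14 = 238 mm².
0.6 F_u A_nv = 359.1 kN; 0.6 F_y A_gv = 470.4 kN → shear rupture governs the shear term.
R_n = 359.1 + 1.0 × 450 × 238 / 1000 = 466.2 kN.
Allowable strength R_n/Ω = 466.2 / 2 = 233 kN.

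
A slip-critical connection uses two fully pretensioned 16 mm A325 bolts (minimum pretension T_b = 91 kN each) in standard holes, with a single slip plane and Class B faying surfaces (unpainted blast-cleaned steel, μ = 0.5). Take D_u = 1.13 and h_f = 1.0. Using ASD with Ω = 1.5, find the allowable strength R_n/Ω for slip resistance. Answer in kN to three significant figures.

68.6 kN

R_n = μ · D_u · h_f · T_b · n_s · n_b = 0.5 × 1.13 × 1.0 × 91 × 1 × 2 = 102.8 kN.
Allowable strength R_n/Ω = 102.8 / 1.5 = 68.6 kN.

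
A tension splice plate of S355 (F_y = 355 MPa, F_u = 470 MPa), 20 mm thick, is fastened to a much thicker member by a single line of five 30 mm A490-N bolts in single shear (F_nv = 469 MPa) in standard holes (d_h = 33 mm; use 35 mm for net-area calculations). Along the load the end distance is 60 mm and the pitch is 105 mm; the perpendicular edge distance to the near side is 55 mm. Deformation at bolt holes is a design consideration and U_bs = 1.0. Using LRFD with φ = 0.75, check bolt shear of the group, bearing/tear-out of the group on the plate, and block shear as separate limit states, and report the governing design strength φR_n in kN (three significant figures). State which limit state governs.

Bolt shear: A_b = π·30²/4 = 706.9 mm²; R_n = 469 × 706.9 × 5 × 1 / 1000 = 1658 kN → 0.75 × 1658 = 1240 kN.
Bearing: edge l_c = 43.5, r_n = 490.7 kN; interior l_c = 72, r_n = 676.8 kN; R_n = 490.7 + 4·676.8 = 3198 kN → 2400 kN.
Block shear: A_gv = 9600, A_nv = 6450, A_nt = 750 mm²; R_n = min(0.6F_uA_nv, 0.6F_yA_gv) + U_bs·F_u·A_nt = 2171 kN → 1630 kN.
Bolt shear governs: 1240 kN.

1240 kN (bolt shear governs)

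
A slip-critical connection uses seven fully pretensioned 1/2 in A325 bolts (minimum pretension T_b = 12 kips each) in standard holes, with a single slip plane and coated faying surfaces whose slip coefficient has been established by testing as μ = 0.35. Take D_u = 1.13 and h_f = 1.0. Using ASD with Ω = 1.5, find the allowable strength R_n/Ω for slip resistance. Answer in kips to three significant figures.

R_n = μ · D_u · h_f · T_b · n_s · n_b = 0.35 × 1.13 × 1.0 × 12 × 1 × 7 = 33.22 kips.
Allowable strength R_n/Ω = 33.22 / 1.5 = 22.1 kips.

22.1 kips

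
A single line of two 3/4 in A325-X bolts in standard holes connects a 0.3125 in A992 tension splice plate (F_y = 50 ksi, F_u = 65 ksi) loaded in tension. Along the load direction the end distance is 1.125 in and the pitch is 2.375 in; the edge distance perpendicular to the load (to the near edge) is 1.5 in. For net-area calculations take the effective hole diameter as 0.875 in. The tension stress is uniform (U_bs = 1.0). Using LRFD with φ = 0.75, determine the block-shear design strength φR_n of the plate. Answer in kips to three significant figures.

36.2 kips

Shear plane L_v = 1.125 + 1·2.375 = 3.5 in; A_gv = 3.5 × 0.3125 = 1.094 in².
A_nv = (3.5 − 1.5·0.875) × 0.3125 = 0.6836 in².
A_nt = (1.5 − 0.5·0.875) × 0.3125 = 0.332 in².
0.6 F_u A_nv = 26.66 kips; 0.6 F_y A_gv = 32.81 kips → shear rupture governs the shear term.
R_n = 26.66 + 1.0 × 65 × 0.332 = 48.24 kips.
Design strength φR_n = 0.75 × 48.24 = 36.2 kips.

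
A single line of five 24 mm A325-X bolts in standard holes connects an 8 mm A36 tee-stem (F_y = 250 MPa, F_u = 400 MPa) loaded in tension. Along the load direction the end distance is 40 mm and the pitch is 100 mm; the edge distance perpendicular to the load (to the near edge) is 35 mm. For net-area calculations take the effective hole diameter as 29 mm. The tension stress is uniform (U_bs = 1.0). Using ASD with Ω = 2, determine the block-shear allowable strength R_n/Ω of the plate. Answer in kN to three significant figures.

Shear plane L_v = 40 + 4·100 = 440 mm; A_gv = 440 × 8 = 3520 mm².
A_nv = (440 − 4.5·29) × 8 = 2476 mm².
A_nt = (35 − 0.5·29) × 8 = 164 mm².
0.6 F_u A_nv = 594.2 kN; 0.6 F_y A_gv = 528 kN → shear yielding governs the shear term.
R_n = 528 + 1.0 × 400 × 164 / 1000 = 593.6 kN.
Allowable strength R_n/Ω = 593.6 / 2 = 297 kN.

297 kN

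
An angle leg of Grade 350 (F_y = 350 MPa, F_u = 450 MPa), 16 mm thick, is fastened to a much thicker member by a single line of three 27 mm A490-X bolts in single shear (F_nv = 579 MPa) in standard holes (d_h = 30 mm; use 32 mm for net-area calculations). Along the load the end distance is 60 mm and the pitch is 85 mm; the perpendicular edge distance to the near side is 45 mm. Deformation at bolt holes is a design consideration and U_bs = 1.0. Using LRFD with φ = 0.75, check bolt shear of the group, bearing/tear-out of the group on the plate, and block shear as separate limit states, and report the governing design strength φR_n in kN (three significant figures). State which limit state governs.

Bolt shear: A_b = π·27²/4 = 572.6 mm²; R_n = 579 × 572.6 × 3 × 1 / 1000 = 994.5 kN → 0.75 × 994.5 = 746 kN.
Bearing: edge l_c = 45, r_n = 388.8 kN; interior l_c = 55, r_n = 466.6 kN; R_n = 388.8 + 2·466.6 = 1322 kN → 991 kN.
Block shear: A_gv = 3680, A_nv = 2400, A_nt = 464 mm²; R_n = min(0.6F_uA_nv, 0.6F_yA_gv) + U_bs·F_u·A_nt = 856.8 kN → 643 kN.
Block shear governs: 643 kN.

643 kN (block shear governs)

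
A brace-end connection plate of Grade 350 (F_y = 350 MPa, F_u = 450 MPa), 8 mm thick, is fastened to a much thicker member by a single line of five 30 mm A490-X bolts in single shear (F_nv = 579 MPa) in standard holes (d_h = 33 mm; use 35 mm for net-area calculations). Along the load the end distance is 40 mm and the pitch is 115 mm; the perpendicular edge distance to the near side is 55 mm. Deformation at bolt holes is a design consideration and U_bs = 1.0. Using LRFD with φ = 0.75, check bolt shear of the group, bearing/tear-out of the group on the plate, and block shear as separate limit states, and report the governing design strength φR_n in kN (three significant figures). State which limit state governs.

656 kN (block shear governs)

Bolt shear: A_b = π·30²/4 = 706.9 mm²; R_n = 579 × 706.9 × 5 × 1 / 1000 = 2046 kN → 0.75 × 2046 = 1530 kN.
Bearing: edge l_c = 23.5, r_n = 101.5 kN; interior l_c = 82, r_n = 259.2 kN; R_n = 101.5 + 4·259.2 = 1138 kN → 854 kN.
Block shear: A_gv = 4000, A_nv = 2740, A_nt = 300 mm²; R_n = min(0.6F_uA_nv, 0.6F_yA_gv) + U_bs·F_u·A_nt = 874.8 kN → 656 kN.
Block shear governs: 656 kN.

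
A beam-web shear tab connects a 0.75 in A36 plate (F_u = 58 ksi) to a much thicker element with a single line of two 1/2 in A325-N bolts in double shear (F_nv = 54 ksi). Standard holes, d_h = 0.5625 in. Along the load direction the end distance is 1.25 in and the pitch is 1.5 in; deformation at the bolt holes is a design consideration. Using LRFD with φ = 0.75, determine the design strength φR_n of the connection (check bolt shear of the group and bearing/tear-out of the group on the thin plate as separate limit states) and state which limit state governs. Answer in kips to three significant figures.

Bolt shear: A_b = π·0.5²/4 = 0.1963 in²; R_n = 54 × 0.1963 × 2 × 2 = 42.41 kips → 0.75 × 42.41 = 31.8 kips.
Bearing (1.2 l_c t F_u ≤ 2.4 d t F_u): upper limit = 2.4·0.5·0.75·58 = 52.2 kips.
  Edge l_c = 1.25 − 0.5625/2 = 0.9688 → r_n = 50.57 kips; interior l_c = 1.5 − 0.5625 = 0.9375 → r_n = 48.94 kips.
  R_n,bearing = 1·50.57 + 1·48.94 = 99.51 kips → 0.75 × 99.51 = 74.6 kips.
Bolt shear governs: 31.8 kips.

31.8 kips (bolt shear governs)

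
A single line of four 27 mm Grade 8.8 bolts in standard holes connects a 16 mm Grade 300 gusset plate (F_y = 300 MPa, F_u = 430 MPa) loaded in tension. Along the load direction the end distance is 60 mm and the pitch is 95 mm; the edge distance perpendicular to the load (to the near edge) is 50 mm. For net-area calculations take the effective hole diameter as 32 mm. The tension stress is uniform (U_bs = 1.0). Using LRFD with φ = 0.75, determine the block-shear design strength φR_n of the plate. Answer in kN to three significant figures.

Shear plane L_v = 60 + 3·95 = 345 mm; A_gv = 345 × 16 = 5520 mm².
A_nv = (345 − 3.5·32) × 16 = 3728 mm².
A_nt = (50 − 0.5·32) × 16 = 544 mm².
0.6 F_u A_nv = 961.8 kN; 0.6 F_y A_gv = 993.6 kN → shear rupture governs the shear term.
R_n = 961.8 + 1.0 × 430 × 544 / 1000 = 1196 kN.
Design strength φR_n = 0.75 × 1196 = 897 kN.

897 kN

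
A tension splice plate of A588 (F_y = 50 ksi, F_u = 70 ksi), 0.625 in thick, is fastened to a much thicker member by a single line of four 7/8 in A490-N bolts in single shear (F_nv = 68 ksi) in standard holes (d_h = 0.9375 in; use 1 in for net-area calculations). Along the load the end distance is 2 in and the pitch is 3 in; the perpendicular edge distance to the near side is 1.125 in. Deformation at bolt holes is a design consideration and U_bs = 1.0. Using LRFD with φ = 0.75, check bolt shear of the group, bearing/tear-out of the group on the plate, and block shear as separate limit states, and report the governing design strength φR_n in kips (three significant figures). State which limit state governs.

Bolt shear: A_b = π·0.875²/4 = 0.6013 in²; R_n = 68 × 0.6013 × 4 × 1 = 163.6 kips → 0.75 × 163.6 = 123 kips.
Bearing: edge l_c = 1.531, r_n = 80.39 kips; interior l_c = 2.062, r_n = 91.88 kips; R_n = 80.39 + 3·91.88 = 356 kips → 267 kips.
Block shear: A_gv = 6.875, A_nv = 4.688, A_nt = 0.3906 in²; R_n = min(0.6F_uA_nv, 0.6F_yA_gv) + U_bs·F_u·A_nt = 224.2 kips → 168 kips.
Bolt shear governs: 123 kips.

123 kips (bolt shear governs)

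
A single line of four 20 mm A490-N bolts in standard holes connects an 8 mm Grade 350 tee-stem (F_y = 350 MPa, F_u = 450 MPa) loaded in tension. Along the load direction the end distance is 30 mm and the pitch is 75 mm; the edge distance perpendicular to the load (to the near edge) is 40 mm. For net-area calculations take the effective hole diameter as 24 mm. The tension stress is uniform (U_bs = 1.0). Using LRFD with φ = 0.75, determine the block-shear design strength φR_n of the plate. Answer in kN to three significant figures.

353 kN

Shear plane L_v = 30 + 3·75 = 255 mm; A_gv = 255 × 8 = 2040 mm².
A_nv = (255 − 3.5·24) × 8 = 1368 mm².
A_nt = (40 − 0.5·24) × 8 = 224 mm².
0.6 F_u A_nv = 369.4 kN; 0.6 F_y A_gv = 428.4 kN → shear rupture governs the shear term.
R_n = 369.4 + 1.0 × 450 × 224 / 1000 = 470.2 kN.
Design strength φR_n = 0.75 × 470.2 = 353 kN.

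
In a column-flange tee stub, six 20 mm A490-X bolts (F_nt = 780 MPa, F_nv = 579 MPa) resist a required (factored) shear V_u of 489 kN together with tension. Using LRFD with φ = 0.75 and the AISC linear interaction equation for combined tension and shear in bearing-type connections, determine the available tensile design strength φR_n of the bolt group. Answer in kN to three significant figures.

A_b = π·20²/4 = 314.2 mm²; f_rv = 489 × 1000 / (6 × 314.2) = 259.4 MPa.
F'_nt = 1.3 F_nt − (F_nt / φF_nv) f_rv = 1.3·780 − (780/(0.75·579))·259.4 = 548 MPa, capped at F_nt → F'_nt = 548 MPa.
R_n = F'_nt · A_b · n = 548 × 314.2 × 6 / 1000 = 1033 kN.
Design strength φR_n = 0.75 × 1033 = 775 kN.

775 kN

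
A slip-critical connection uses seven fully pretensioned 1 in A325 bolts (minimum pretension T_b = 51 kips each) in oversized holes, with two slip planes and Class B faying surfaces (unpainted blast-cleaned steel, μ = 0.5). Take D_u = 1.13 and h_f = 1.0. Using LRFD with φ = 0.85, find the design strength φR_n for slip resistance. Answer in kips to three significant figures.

R_n = μ · D_u · h_f · T_b · n_s · n_b = 0.5 × 1.13 × 1.0 × 51 × 2 × 7 = 403.4 kips.
Design strength φR_n = 0.85 × 403.4 = 343 kips.

343 kips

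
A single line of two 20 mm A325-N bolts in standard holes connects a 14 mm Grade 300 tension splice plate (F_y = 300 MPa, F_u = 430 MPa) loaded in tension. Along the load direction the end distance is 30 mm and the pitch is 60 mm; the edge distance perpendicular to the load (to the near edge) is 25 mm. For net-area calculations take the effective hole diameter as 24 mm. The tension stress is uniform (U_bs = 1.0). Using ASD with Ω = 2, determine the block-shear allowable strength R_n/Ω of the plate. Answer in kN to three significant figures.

137 kN

Shear plane L_v = 30 + 1·60 = 90 mm; A_gv = 90 × 14 = 1260 mm².
A_nv = (90 − 1.5·24) × 14 = 756 mm².
A_nt = (25 − 0.5·24) × 14 = 182 mm².
0.6 F_u A_nv = 195 kN; 0.6 F_y A_gv = 226.8 kN → shear rupture governs the shear term.
R_n = 195 + 1.0 × 430 × 182 / 1000 = 273.3 kN.
Allowable strength R_n/Ω = 273.3 / 2 = 137 kN.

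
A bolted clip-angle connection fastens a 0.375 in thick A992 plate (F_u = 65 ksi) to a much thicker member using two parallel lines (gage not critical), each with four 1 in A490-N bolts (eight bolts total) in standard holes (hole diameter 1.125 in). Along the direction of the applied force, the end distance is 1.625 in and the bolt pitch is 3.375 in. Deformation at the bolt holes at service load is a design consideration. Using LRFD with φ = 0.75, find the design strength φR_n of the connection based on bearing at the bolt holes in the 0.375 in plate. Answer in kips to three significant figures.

310 kips

Per bolt r_n = 1.2 l_c t F_u ≤ 2.4 d t F_u; upper limit = 2.4 × 1 × 0.375 × 65 = 58.5 kips.
Edge bolt: l_c = 1.625 − 1.125/2 = 1.062 in → 1.2 × 1.062 × 0.375 × 65 = 31.08 → r_n = 31.08 kips.
Interior bolts: l_c = 3.375 − 1.125 = 2.25 in → 1.2 × 2.25 × 0.375 × 65 = 65.81 → r_n = 58.5 kips.
R_n = 2 × 31.08 + 6 × 58.5 = 413.2 kips.
Design strength φR_n = 0.75 × 413.2 = 310 kips.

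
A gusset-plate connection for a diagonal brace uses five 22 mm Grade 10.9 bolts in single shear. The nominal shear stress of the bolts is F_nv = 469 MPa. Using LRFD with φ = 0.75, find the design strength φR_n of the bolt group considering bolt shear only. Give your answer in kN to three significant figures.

A_b = π × 22² / 4 = 380.1 mm².
R_n = F_nv · A_b · n · n_s = 469 × 380.1 × 5 × 1 / 1000 = 891.4 kN.
Design strength φR_n = 0.75 × 891.4 = 669 kN.

669 kN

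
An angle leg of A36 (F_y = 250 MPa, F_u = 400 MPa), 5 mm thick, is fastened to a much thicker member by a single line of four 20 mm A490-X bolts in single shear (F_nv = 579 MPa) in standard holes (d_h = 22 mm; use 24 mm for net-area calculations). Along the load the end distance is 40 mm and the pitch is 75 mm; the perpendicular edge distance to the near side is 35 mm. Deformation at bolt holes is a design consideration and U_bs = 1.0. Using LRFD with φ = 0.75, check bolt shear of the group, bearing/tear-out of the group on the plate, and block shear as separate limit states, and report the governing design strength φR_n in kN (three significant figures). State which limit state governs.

Bolt shear: A_b = π·20²/4 = 314.2 mm²; R_n = 579 × 314.2 × 4 × 1 / 1000 = 727.6 kN → 0.75 × 727.6 = 546 kN.
Bearing: edge l_c = 29, r_n = 69.6 kN; interior l_c = 53, r_n = 96 kN; R_n = 69.6 + 3·96 = 357.6 kN → 268 kN.
Block shear: A_gv = 1325, A_nv = 905, A_nt = 115 mm²; R_n = min(0.6F_uA_nv, 0.6F_yA_gv) + U_bs·F_u·A_nt = 244.8 kN → 184 kN.
Block shear governs: 184 kN.

184 kN (block shear governs)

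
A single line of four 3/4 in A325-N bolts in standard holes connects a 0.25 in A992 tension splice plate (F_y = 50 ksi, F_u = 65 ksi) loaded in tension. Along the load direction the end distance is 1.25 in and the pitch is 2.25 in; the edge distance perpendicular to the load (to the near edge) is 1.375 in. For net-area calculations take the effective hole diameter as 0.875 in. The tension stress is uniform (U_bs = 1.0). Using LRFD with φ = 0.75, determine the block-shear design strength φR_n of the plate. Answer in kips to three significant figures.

Shear plane L_v = 1.25 + 3·2.25 = 8 in; A_gv = 8 × 0.25 = 2 in².
A_nv = (8 − 3.5·0.875) × 0.25 = 1.234 in².
A_nt = (1.375 − 0.5·0.875) × 0.25 = 0.2344 in².
0.6 F_u A_nv = 48.14 kips; 0.6 F_y A_gv = 60 kips → shear rupture governs the shear term.
R_n = 48.14 + 1.0 × 65 × 0.2344 = 63.38 kips.
Design strength φR_n = 0.75 × 63.38 = 47.5 kips.

47.5 kips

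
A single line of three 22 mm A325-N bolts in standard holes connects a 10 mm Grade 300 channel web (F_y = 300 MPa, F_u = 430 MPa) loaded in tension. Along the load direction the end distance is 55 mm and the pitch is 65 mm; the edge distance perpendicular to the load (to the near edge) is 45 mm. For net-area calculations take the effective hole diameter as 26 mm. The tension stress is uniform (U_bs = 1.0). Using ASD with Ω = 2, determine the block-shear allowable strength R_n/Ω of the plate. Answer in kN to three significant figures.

Shear plane L_v = 55 + 2·65 = 185 mm; A_gv = 185 × 10 = 1850 mm².
A_nv = (185 − 2.5·26) × 10 = 1200 mm².
A_nt = (45 − 0.5·26) × 10 = 320 mm².
0.6 F_u A_nv = 309.6 kN; 0.6 F_y A_gv = 333 kN → shear rupture governs the shear term.
R_n = 309.6 + 1.0 × 430 × 320 / 1000 = 447.2 kN.
Allowable strength R_n/Ω = 447.2 / 2 = 224 kN.

224 kN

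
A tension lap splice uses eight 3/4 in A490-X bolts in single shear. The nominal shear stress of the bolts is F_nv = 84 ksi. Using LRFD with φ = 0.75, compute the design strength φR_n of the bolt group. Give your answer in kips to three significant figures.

223 kips

A_b = π × 0.75² / 4 = 0.4418 in².
R_n = F_nv · A_b · n · n_s = 84 × 0.4418 × 8 × 1 = 296.9 kips.
Design strength φR_n = 0.75 × 296.9 = 223 kips.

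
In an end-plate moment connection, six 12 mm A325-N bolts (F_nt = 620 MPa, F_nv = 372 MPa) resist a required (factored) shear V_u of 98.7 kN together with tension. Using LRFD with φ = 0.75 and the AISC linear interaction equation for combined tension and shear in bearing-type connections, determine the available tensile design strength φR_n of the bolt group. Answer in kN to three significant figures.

246 kN

A_b = π·12²/4 = 113.1 mm²; f_rv = 98.7 × 1000 / (6 × 113.1) = 145.4 MPa.
F'_nt = 1.3 F_nt − (F_nt / φF_nv) f_rv = 1.3·620 − (620/(0.75·372))·145.4 = 482.8 MPa, capped at F_nt → F'_nt = 482.8 MPa.
R_n = F'_nt · A_b · n = 482.8 × 113.1 × 6 / 1000 = 327.6 kN.
Design strength φR_n = 0.75 × 327.6 = 246 kN.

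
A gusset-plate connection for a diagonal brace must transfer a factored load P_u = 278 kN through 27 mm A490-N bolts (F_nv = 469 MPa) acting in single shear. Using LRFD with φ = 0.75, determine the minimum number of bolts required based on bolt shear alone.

2 bolts

A_b = π·27²/4 = 572.6 mm².
Per-bolt design strength φR_n = 0.75 × 469 × 572.6 × 1 / 1000 = 201.4 kN.
n ≥ 278 / 201.4 = 1.38 → use 2 bolts.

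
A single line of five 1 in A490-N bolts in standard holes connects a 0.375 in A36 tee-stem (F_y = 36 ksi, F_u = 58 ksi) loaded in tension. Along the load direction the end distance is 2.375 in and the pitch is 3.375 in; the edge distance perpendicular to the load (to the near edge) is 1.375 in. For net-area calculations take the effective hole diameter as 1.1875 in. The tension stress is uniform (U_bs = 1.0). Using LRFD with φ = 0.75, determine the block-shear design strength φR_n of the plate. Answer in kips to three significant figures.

Shear plane L_v = 2.375 + 4·3.375 = 15.88 in; A_gv = 15.88 × 0.375 = 5.953 in².
A_nv = (15.88 − 4.5·1.1875) × 0.375 = 3.949 in².
A_nt = (1.375 − 0.5·1.1875) × 0.375 = 0.293 in².
0.6 F_u A_nv = 137.4 kips; 0.6 F_y A_gv = 128.6 kips → shear yielding governs the shear term.
R_n = 128.6 + 1.0 × 58 × 0.293 = 145.6 kips.
Design strength φR_n = 0.75 × 145.6 = 109 kips.

109 kips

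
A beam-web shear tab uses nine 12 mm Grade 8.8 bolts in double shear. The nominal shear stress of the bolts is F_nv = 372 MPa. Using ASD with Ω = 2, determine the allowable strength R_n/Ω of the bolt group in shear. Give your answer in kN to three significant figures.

379 kN

A_b = π × 12² / 4 = 113.1 mm².
R_n = F_nv · A_b · n · n_s = 372 × 113.1 × 9 × 2 / 1000 = 757.3 kN.
Allowable strength R_n/Ω = 757.3 / 2 = 379 kN.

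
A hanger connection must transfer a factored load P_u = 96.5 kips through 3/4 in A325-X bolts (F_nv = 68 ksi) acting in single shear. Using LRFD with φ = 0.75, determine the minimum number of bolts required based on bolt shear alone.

5 bolts

A_b = π·0.75²/4 = 0.4418 in².
Per-bolt design strength φR_n = 0.75 × 68 × 0.4418 × 1 = 22.53 kips.
n ≥ 96.5 / 22.53 = 4.283 → use 5 bolts.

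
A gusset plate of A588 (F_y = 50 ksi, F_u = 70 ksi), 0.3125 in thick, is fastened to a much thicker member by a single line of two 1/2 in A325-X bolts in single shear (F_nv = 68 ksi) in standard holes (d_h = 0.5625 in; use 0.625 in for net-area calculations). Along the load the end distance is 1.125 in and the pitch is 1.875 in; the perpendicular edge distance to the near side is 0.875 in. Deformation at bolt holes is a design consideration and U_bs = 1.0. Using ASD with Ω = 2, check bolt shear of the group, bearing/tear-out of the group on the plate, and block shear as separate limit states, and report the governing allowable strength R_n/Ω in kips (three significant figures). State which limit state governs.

Bolt shear: A_b = π·0.5²/4 = 0.1963 in²; R_n = 68 × 0.1963 × 2 × 1 = 26.7 kips → 26.7 / 2 = 13.4 kips.
Bearing: edge l_c = 0.8438, r_n = 22.15 kips; interior l_c = 1.312, r_n = 26.25 kips; R_n = 22.15 + 1·26.25 = 48.4 kips → 24.2 kips.
Block shear: A_gv = 0.9375, A_nv = 0.6445, A_nt = 0.1758 in²; R_n = min(0.6F_uA_nv, 0.6F_yA_gv) + U_bs·F_u·A_nt = 39.38 kips → 19.7 kips.
Bolt shear governs: 13.4 kips.

13.4 kips (bolt shear governs)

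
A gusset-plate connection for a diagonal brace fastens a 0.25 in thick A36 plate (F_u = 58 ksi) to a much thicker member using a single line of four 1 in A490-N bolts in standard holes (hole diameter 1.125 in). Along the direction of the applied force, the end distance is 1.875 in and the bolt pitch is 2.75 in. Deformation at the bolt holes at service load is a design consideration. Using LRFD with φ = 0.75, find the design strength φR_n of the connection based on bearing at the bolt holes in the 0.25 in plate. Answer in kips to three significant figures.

Per bolt r_n = 1.2 l_c t F_u ≤ 2.4 d t F_u; upper limit = 2.4 × 1 × 0.25 × 58 = 34.8 kips.
Edge bolt: l_c = 1.875 − 1.125/2 = 1.312 in → 1.2 × 1.312 × 0.25 × 58 = 22.84 → r_n = 22.84 kips.
Interior bolts: l_c = 2.75 − 1.125 = 1.625 in → 1.2 × 1.625 × 0.25 × 58 = 28.27 → r_n = 28.27 kips.
R_n = 1 × 22.84 + 3 × 28.27 = 107.7 kips.
Design strength φR_n = 0.75 × 107.7 = 80.7 kips.

80.7 kips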